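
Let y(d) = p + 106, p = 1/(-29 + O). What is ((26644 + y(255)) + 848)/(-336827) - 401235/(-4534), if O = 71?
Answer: 1417727345003/16035322989 ≈ 88.413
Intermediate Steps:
p = 1/42 (p = 1/(-29 + 71) = 1/42 ≈ 0.023810)
y(d) = 4453/42 (y(d) = 1/42 + 106 = 4453/42)
((26644 + y(255)) + 848)/(-336827) - 401235/(-4534) = ((26644 + 4453/42) + 848)/(-336827) - 401235/(-4534) = (1123501/42 + 848)*(-1/336827) - 401235*(-1/4534) = (1159117/42)*(-1/336827) + 401235/4534 = -1159117/14146734 + 401235/4534 = 1417727345003/16035322989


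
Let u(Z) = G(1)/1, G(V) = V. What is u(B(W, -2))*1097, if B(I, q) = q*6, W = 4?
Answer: 1097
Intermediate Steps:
B(I, q) = 6*q
u(Z) = 1 (u(Z) = 1/1 = 1*1 = 1)
u(B(W, -2))*1097 = 1*1097 = 1097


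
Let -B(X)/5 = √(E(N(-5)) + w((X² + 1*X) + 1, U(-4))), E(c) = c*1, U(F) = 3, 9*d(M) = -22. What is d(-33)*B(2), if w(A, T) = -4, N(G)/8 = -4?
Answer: 220*I/3 ≈ 73.333*I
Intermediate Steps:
d(M) = -22/9 (d(M) = (⅑)*(-22) = -22/9)
N(G) = -32 (N(G) = 8*(-4) = -32)
E(c) = c
B(X) = -30*I (B(X) = -5*√(-32 - 4) = -30*I)
d(-33)*B(2) = -(-220)*I/3 = 220*I/3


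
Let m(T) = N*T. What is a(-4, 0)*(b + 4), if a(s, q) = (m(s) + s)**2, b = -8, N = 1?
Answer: -256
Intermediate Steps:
m(T) = T (m(T) = 1*T = T)
a(s, q) = 4*s**2 (a(s, q) = (s + s)**2 = (2*s)**2 = 4*s**2)
a(-4, 0)*(b + 4) = (4*(-4)**2)*(-8 + 4) = (4*16)*(-4) = 64*(-4) = -256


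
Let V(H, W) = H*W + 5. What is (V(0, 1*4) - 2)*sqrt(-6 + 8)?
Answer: 3*sqrt(2) ≈ 4.2426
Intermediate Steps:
V(H, W) = 5 + H*W
(V(0, 1*4) - 2)*sqrt(-6 + 8) = ((5 + 0*(1*4)) - 2)*sqrt(-6 + 8) = ((5 + 0*4) - 2)*sqrt(2) = ((5 + 0) - 2)*sqrt(2) = (5 - 2)*sqrt(2) = 3*sqrt(2)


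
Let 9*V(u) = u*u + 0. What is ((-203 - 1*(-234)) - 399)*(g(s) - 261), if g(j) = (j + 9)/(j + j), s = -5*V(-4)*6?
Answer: 1917901/20 ≈ 95895.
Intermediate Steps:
V(u) = u²/9 (V(u) = (u*u + 0)/9 = (u² + 0)/9 = u²/9)
s = -160/3 (s = -5*(-4)²/9*6 = -5*16/9*6 = -80/9*6 = -160/3 ≈ -53.333)
g(j) = (9 + j)/(2*j) (g(j) = (9 + j)/((2*j)) = (9 + j)*(1/(2*j)) = (9 + j)/(2*j))
((-203 - 1*(-234)) - 399)*(g(s) - 261) = ((-203 - 1*(-234)) - 399)*((9 - 160/3)/(2*(-160/3)) - 261) = ((-203 + 234) - 399)*((½)*(-3/160)*(-133/3) - 261) = (31 - 399)*(133/320 - 261) = -368*(-83387/320) = 1917901/20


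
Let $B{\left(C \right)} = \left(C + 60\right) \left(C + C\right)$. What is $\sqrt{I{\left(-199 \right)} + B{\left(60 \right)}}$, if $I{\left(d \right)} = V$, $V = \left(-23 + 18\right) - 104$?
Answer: $\sqrt{14291} \approx 119.54$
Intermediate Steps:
$B{\left(C \right)} = 2 C \left(60 + C\right)$ ($B{\left(C \right)} = \left(60 + C\right) 2 C = 2 C \left(60 + C\right)$)
$V = -109$ ($V = -5 - 104 = -109$)
$I{\left(d \right)} = -109$
$\sqrt{I{\left(-199 \right)} + B{\left(60 \right)}} = \sqrt{-109 + 2 \cdot 60 \left(60 + 60\right)} = \sqrt{-109 + 2 \cdot 60 \cdot 120} = \sqrt{-109 + 14400} = \sqrt{14291}$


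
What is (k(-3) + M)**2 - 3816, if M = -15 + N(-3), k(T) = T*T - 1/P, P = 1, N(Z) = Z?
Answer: -3716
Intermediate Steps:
k(T) = -1 + T**2 (k(T) = T*T - 1/1 = T**2 - 1*1 = T**2 - 1 = -1 + T**2)
M = -18 (M = -15 - 3 = -18)
(k(-3) + M)**2 - 3816 = ((-1 + (-3)**2) - 18)**2 - 3816 = ((-1 + 9) - 18)**2 - 3816 = (8 - 18)**2 - 3816 = (-10)**2 - 3816 = 100 - 3816 = -3716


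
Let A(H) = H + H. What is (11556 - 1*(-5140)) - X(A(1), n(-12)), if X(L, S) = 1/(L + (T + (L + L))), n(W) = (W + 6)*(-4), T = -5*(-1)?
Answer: 183655/11 ≈ 16696.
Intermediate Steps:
T = 5
n(W) = -24 - 4*W (n(W) = (6 + W)*(-4) = -24 - 4*W)
A(H) = 2*H
X(L, S) = 1/(5 + 3*L) (X(L, S) = 1/(L + (5 + (L + L))) = 1/(L + (5 + 2*L)) = 1/(5 + 3*L))
(11556 - 1*(-5140)) - X(A(1), n(-12)) = (11556 - 1*(-5140)) - 1/(5 + 3*(2*1)) = (11556 + 5140) - 1/(5 + 3*2) = 16696 - 1/(5 + 6) = 16696 - 1/11 = 183655/11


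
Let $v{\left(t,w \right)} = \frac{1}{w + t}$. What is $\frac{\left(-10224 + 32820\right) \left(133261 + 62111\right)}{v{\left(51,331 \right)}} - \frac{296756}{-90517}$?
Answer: $\frac{152646694069222484}{90517} \approx 1.6864 \cdot 10^{12}$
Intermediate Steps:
$v{\left(t,w \right)} = \frac{1}{t + w}$
$\frac{\left(-10224 + 32820\right) \left(133261 + 62111\right)}{v{\left(51,331 \right)}} - \frac{296756}{-90517} = \frac{\left(-10224 + 32820\right) \left(133261 + 62111\right)}{\frac{1}{51 + 331}} - \frac{296756}{-90517} = \frac{22596 \cdot 195372}{\frac{1}{382}} - - \frac{296756}{90517} = 4414625712 \frac{1}{\frac{1}{382}} + \frac{296756}{90517} = 4414625712 \cdot 382 + \frac{296756}{90517} = 1686387021984 + \frac{296756}{90517} = \frac{152646694069222484}{90517}$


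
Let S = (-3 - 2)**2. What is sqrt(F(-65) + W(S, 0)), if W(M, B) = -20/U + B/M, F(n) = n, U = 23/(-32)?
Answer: 3*I*sqrt(2185)/23 ≈ 6.097*I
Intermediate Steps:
U = -23/32 (U = 23*(-1/32) = -23/32 ≈ -0.71875)
S = 25 (S = (-5)**2 = 25)
W(M, B) = 640/23 + B/M (W(M, B) = -20/(-23/32) + B/M = -20*(-32/23) + B/M = 640/23 + B/M)
sqrt(F(-65) + W(S, 0)) = sqrt(-65 + (640/23 + 0/25)) = sqrt(-65 + (640/23 + 0*(1/25))) = sqrt(-65 + (640/23 + 0)) = sqrt(-65 + 640/23) = sqrt(-855/23) = 3*I*sqrt(2185)/23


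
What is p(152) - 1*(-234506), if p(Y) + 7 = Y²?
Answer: 257603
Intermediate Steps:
p(Y) = -7 + Y²
p(152) - 1*(-234506) = (-7 + 152²) - 1*(-234506) = (-7 + 23104) + 234506 = 23097 + 234506 = 257603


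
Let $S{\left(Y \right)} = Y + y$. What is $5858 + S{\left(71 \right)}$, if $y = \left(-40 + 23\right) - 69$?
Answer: $5843$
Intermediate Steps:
$y = -86$ ($y = -17 - 69 = -86$)
$S{\left(Y \right)} = -86 + Y$ ($S{\left(Y \right)} = Y - 86 = -86 + Y$)
$5858 + S{\left(71 \right)} = 5858 + \left(-86 + 71\right) = 5858 - 15 = 5843$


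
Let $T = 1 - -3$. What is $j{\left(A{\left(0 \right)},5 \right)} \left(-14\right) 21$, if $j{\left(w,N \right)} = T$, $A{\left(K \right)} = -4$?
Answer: $-1176$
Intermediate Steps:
$T = 4$ ($T = 1 + 3 = 4$)
$j{\left(w,N \right)} = 4$
$j{\left(A{\left(0 \right)},5 \right)} \left(-14\right) 21 = 4 \left(-14\right) 21 = \left(-56\right) 21 = -1176$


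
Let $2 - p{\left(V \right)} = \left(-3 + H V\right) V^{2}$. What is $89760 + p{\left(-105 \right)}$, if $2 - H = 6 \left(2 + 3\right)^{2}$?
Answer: $-171205663$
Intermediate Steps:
$H = -148$ ($H = 2 - 6 \left(2 + 3\right)^{2} = 2 - 6 \cdot 5^{2} = 2 - 6 \cdot 25 = 2 - 150 = -148$)
$p{\left(V \right)} = 2 - V^{2} \left(-3 - 148 V\right)$ ($p{\left(V \right)} = 2 - \left(-3 - 148 V\right) V^{2} = 2 - V^{2} \left(-3 - 148 V\right)$)
$89760 + p{\left(-105 \right)} = 89760 + \left(2 + 3 \left(-105\right)^{2} + 148 \left(-105\right)^{3}\right) = 89760 + \left(2 + 3 \cdot 11025 + 148 \left(-1157625\right)\right) = 89760 + \left(2 + 33075 - 171328500\right) = 89760 - 171295423 = -171205663$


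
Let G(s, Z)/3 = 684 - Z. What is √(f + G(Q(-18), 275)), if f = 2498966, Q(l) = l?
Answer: √2500193 ≈ 1581.2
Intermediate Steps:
G(s, Z) = 2052 - 3*Z (G(s, Z) = 3*(684 - Z) = 2052 - 3*Z)
√(f + G(Q(-18), 275)) = √(2498966 + (2052 - 3*275)) = √(2498966 + (2052 - 825)) = √(2498966 + 1227) = √2500193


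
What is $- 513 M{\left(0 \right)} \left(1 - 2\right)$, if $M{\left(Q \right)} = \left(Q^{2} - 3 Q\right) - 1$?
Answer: $-513$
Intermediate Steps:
$M{\left(Q \right)} = -1 + Q^{2} - 3 Q$
$- 513 M{\left(0 \right)} \left(1 - 2\right) = - 513 \left(-1 + 0^{2} - 0\right) \left(1 - 2\right) = - 513 \left(-1 + 0 + 0\right) \left(-1\right) = - 513 \left(\left(-1\right) \left(-1\right)\right) = \left(-513\right) 1 = -513$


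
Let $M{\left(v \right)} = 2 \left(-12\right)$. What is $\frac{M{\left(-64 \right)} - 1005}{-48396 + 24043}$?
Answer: $\frac{3}{71} \approx 0.042253$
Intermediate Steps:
$M{\left(v \right)} = -24$
$\frac{M{\left(-64 \right)} - 1005}{-48396 + 24043} = \frac{-24 - 1005}{-48396 + 24043} = - \frac{1029}{-24353} = \left(-1029\right) \left(- \frac{1}{24353}\right) = \frac{3}{71}$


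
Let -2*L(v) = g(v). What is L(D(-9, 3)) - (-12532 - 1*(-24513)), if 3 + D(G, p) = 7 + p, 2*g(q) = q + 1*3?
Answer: -23967/2 ≈ -11984.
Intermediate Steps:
g(q) = 3/2 + q/2 (g(q) = (q + 1*3)/2 = (q + 3)/2 = (3 + q)/2 = 3/2 + q/2)
D(G, p) = 4 + p (D(G, p) = -3 + (7 + p) = 4 + p)
L(v) = -3/4 - v/4 (L(v) = -(3/2 + v/2)/2 = -3/4 - v/4)
L(D(-9, 3)) - (-12532 - 1*(-24513)) = (-3/4 - (4 + 3)/4) - (-12532 - 1*(-24513)) = (-3/4 - 1/4*7) - (-12532 + 24513) = (-3/4 - 7/4) - 1*11981 = -5/2 - 11981 = -23967/2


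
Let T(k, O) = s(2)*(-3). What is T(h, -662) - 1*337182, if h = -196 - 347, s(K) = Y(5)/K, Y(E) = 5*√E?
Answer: -337182 - 15*√5/2 ≈ -3.3720e+5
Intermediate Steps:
s(K) = 5*√5/K (s(K) = (5*√5)/K = 5*√5/K)
h = -543
T(k, O) = -15*√5/2 (T(k, O) = (5*√5/2)*(-3) = -15*√5/2)
T(h, -662) - 1*337182 = -15*√5/2 - 1*337182 = -15*√5/2 - 337182 = -337182 - 15*√5/2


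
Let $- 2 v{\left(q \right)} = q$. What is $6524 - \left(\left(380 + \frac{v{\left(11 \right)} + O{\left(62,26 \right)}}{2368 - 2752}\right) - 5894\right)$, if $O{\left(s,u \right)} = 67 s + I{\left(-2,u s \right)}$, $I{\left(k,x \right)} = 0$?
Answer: $\frac{9253481}{768} \approx 12049.0$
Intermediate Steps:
$O{\left(s,u \right)} = 67 s$ ($O{\left(s,u \right)} = 67 s + 0 = 67 s$)
$v{\left(q \right)} = - \frac{q}{2}$
$6524 - \left(\left(380 + \frac{v{\left(11 \right)} + O{\left(62,26 \right)}}{2368 - 2752}\right) - 5894\right) = 6524 - \left(\left(380 + \frac{\left(- \frac{1}{2}\right) 11 + 67 \cdot 62}{2368 - 2752}\right) - 5894\right) = 6524 - \left(\left(380 + \frac{- \frac{11}{2} + 4154}{-384}\right) - 5894\right) = 6524 - \left(\left(380 + \frac{8297}{2} \left(- \frac{1}{384}\right)\right) - 5894\right) = 6524 - \left(\left(380 - \frac{8297}{768}\right) - 5894\right) = 6524 - \left(\frac{283543}{768} - 5894\right) = 6524 - - \frac{4243049}{768} = 6524 + \frac{4243049}{768} = \frac{9253481}{768}$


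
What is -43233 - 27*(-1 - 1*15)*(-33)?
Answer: -57489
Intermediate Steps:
-43233 - 27*(-1 - 1*15)*(-33) = -43233 - 27*(-1 - 15)*(-33) = -43233 - 27*(-16)*(-33) = -43233 - (-432)*(-33) = -43233 - 1*14256 = -43233 - 14256 = -57489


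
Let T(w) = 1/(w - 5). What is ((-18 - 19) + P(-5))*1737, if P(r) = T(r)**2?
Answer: -6425163/100 ≈ -64252.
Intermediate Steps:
T(w) = 1/(-5 + w)
P(r) = (-5 + r)**(-2) (P(r) = (1/(-5 + r))**2 = (-5 + r)**(-2))
((-18 - 19) + P(-5))*1737 = ((-18 - 19) + (-5 - 5)**(-2))*1737 = (-37 + (-10)**(-2))*1737 = (-37 + 1/100)*1737 = -3699/100*1737 = -6425163/100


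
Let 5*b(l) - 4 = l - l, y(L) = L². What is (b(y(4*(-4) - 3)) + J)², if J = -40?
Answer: 38416/25 ≈ 1536.6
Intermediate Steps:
b(l) = ⅘ (b(l) = ⅘ + (l - l)/5 = ⅘ + (⅕)*0 = ⅘ + 0 = ⅘)
(b(y(4*(-4) - 3)) + J)² = (⅘ - 40)² = (-196/5)² = 38416/25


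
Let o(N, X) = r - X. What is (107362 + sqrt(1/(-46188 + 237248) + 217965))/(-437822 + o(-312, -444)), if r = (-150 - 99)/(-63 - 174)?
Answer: -8481598/34552779 - 79*sqrt(1989144426916265)/3300826977870 ≈ -0.24654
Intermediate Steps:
r = 83/79 (r = -249/(-237) = -249*(-1/237) = 83/79 ≈ 1.0506)
o(N, X) = 83/79 - X
(107362 + sqrt(1/(-46188 + 237248) + 217965))/(-437822 + o(-312, -444)) = (107362 + sqrt(1/(-46188 + 237248) + 217965))/(-437822 + (83/79 - 1*(-444))) = (107362 + sqrt(1/191060 + 217965))/(-437822 + (83/79 + 444)) = (107362 + sqrt(1/191060 + 217965))/(-437822 + 35159/79) = (107362 + sqrt(41644392901/191060))/(-34552779/79) = (107362 + sqrt(1989144426916265)/95530)*(-79/34552779) = -8481598/34552779 - 79*sqrt(1989144426916265)/3300826977870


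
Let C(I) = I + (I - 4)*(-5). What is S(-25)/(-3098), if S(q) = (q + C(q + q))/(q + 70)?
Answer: -13/9294 ≈ -0.0013988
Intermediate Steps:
C(I) = 20 - 4*I (C(I) = I + (-4 + I)*(-5) = I + (20 - 5*I) = 20 - 4*I)
S(q) = (20 - 7*q)/(70 + q) (S(q) = (q + (20 - 4*(q + q)))/(q + 70) = (q + (20 - 8*q))/(70 + q) = (20 - 7*q)/(70 + q))
S(-25)/(-3098) = ((20 - 7*(-25))/(70 - 25))/(-3098) = ((20 + 175)/45)*(-1/3098) = ((1/45)*195)*(-1/3098) = (13/3)*(-1/3098) = -13/9294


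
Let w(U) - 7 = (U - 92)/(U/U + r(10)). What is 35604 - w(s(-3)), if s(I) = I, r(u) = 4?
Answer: 35616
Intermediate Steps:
w(U) = -57/5 + U/5 (w(U) = 7 + (U - 92)/(U/U + 4) = 7 + (-92 + U)/(1 + 4) = 7 + (-92 + U)/5 = 7 + (-92 + U)*(⅕) = 7 + (-92/5 + U/5) = -57/5 + U/5)
35604 - w(s(-3)) = 35604 - (-57/5 + (⅕)*(-3)) = 35604 - (-57/5 - ⅗) = 35604 - 1*(-12) = 35604 + 12 = 35616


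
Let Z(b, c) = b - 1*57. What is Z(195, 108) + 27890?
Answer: 28028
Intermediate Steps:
Z(b, c) = -57 + b (Z(b, c) = b - 57 = -57 + b)
Z(195, 108) + 27890 = (-57 + 195) + 27890 = 138 + 27890 = 28028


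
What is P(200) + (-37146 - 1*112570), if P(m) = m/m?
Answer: -149715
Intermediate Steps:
P(m) = 1
P(200) + (-37146 - 1*112570) = 1 + (-37146 - 1*112570) = 1 + (-37146 - 112570) = 1 - 149716 = -149715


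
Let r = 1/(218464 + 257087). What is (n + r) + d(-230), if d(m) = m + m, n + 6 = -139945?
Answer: -66772591460/475551 ≈ -1.4041e+5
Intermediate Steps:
n = -139951 (n = -6 - 139945 = -139951)
r = 1/475551 ≈ 2.1028e-6
d(m) = 2*m
(n + r) + d(-230) = (-139951 + 1/475551) + 2*(-230) = -66553838000/475551 - 460 = -66772591460/475551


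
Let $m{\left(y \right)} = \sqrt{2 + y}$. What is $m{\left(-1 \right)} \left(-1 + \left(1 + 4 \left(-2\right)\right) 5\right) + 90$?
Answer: $54$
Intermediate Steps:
$m{\left(-1 \right)} \left(-1 + \left(1 + 4 \left(-2\right)\right) 5\right) + 90 = \sqrt{2 - 1} \left(-1 + \left(1 + 4 \left(-2\right)\right) 5\right) + 90 = \sqrt{1} \left(-1 + \left(1 - 8\right) 5\right) + 90 = 1 \left(-1 - 35\right) + 90 = 1 \left(-36\right) + 90 = -36 + 90 = 54$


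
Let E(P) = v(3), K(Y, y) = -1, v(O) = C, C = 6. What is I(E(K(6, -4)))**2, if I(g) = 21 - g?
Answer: 225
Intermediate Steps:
v(O) = 6
E(P) = 6
I(E(K(6, -4)))**2 = (21 - 1*6)**2 = (21 - 6)**2 = 15**2 = 225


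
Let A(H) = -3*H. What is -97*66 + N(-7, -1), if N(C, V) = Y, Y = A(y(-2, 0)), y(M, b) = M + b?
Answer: -6396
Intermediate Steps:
Y = 6 (Y = -3*(-2 + 0) = -3*(-2) = 6)
N(C, V) = 6
-97*66 + N(-7, -1) = -97*66 + 6 = -6402 + 6 = -6396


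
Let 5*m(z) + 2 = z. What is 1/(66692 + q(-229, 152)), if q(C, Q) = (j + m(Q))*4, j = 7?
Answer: 1/66840 ≈ 1.4961e-5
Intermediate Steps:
m(z) = -⅖ + z/5
q(C, Q) = 132/5 + 4*Q/5 (q(C, Q) = (7 + (-⅖ + Q/5))*4 = (33/5 + Q/5)*4 = 132/5 + 4*Q/5)
1/(66692 + q(-229, 152)) = 1/(66692 + (132/5 + (⅘)*152)) = 1/(66692 + (132/5 + 608/5)) = 1/(66692 + 148) = 1/66840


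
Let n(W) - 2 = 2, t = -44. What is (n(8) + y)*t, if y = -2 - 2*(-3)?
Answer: -352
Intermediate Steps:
n(W) = 4 (n(W) = 2 + 2 = 4)
y = 4 (y = -2 + 6 = 4)
(n(8) + y)*t = (4 + 4)*(-44) = 8*(-44) = -352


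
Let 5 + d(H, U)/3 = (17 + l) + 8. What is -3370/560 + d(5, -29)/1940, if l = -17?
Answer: -163319/27160 ≈ -6.0132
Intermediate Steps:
d(H, U) = 9 (d(H, U) = -15 + 3*((17 - 17) + 8) = -15 + 3*(0 + 8) = -15 + 3*8 = -15 + 24 = 9)
-3370/560 + d(5, -29)/1940 = -3370/560 + 9/1940 = -3370*1/560 + 9*(1/1940) = -337/56 + 9/1940 = -163319/27160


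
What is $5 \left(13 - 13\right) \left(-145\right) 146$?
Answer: $0$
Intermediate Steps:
$5 \left(13 - 13\right) \left(-145\right) 146 = 5 \cdot 0 \left(-145\right) 146 = 0 \left(-145\right) 146 = 0 \cdot 146 = 0$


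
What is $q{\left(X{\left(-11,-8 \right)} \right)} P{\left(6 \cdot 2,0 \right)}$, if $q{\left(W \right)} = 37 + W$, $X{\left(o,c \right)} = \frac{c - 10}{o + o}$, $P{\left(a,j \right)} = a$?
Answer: $\frac{4992}{11} \approx 453.82$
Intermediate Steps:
$X{\left(o,c \right)} = \frac{-10 + c}{2 o}$
$q{\left(X{\left(-11,-8 \right)} \right)} P{\left(6 \cdot 2,0 \right)} = \left(37 + \frac{-10 - 8}{2 \left(-11\right)}\right) 6 \cdot 2 = \left(37 + \frac{1}{2} \left(- \frac{1}{11}\right) \left(-18\right)\right) 12 = \left(37 + \frac{9}{11}\right) 12 = \frac{416}{11} \cdot 12 = \frac{4992}{11}$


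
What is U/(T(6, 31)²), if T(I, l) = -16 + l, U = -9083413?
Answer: -9083413/225 ≈ -40371.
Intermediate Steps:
U/(T(6, 31)²) = -9083413/(-16 + 31)² = -9083413/(15²) = -9083413/225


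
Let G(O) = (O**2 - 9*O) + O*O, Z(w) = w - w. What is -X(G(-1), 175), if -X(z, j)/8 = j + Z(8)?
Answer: 1400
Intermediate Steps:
Z(w) = 0
G(O) = -9*O + 2*O**2 (G(O) = (O**2 - 9*O) + O**2 = -9*O + 2*O**2)
X(z, j) = -8*j (X(z, j) = -8*(j + 0) = -8*j)
-X(G(-1), 175) = -(-8)*175 = -1*(-1400) = 1400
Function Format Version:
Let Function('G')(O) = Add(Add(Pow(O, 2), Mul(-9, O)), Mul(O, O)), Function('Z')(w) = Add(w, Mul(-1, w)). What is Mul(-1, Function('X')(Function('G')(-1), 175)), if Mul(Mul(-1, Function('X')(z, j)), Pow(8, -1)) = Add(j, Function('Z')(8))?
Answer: 1400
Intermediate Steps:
Function('Z')(w) = 0
Function('G')(O) = Add(Mul(-9, O), Mul(2, Pow(O, 2))) (Function('G')(O) = Add(Add(Pow(O, 2), Mul(-9, O)), Pow(O, 2)) = Add(Mul(-9, O), Mul(2, Pow(O, 2))))
Function('X')(z, j) = Mul(-8, j) (Function('X')(z, j) = Mul(-8, Add(j, 0)) = Mul(-8, j))
Mul(-1, Function('X')(Function('G')(-1), 175)) = Mul(-1, Mul(-8, 175)) = Mul(-1, -1400) = 1400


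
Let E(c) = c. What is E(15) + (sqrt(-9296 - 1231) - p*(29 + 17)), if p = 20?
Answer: -905 + 11*I*sqrt(87) ≈ -905.0 + 102.6*I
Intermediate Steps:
E(15) + (sqrt(-9296 - 1231) - p*(29 + 17)) = 15 + (sqrt(-9296 - 1231) - 20*(29 + 17)) = 15 + (sqrt(-10527) - 20*46) = 15 + (11*I*sqrt(87) - 1*920) = 15 + (11*I*sqrt(87) - 920) = 15 + (-920 + 11*I*sqrt(87)) = -905 + 11*I*sqrt(87)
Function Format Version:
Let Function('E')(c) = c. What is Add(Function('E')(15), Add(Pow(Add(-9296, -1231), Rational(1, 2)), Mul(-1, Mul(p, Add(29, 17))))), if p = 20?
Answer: Add(-905, Mul(11, I, Pow(87, Rational(1, 2)))) ≈ Add(-905.00, Mul(102.60, I))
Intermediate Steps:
Add(Function('E')(15), Add(Pow(Add(-9296, -1231), Rational(1, 2)), Mul(-1, Mul(p, Add(29, 17))))) = Add(15, Add(Pow(Add(-9296, -1231), Rational(1, 2)), Mul(-1, Mul(20, Add(29, 17))))) = Add(15, Add(Pow(-10527, Rational(1, 2)), Mul(-1, Mul(20, 46)))) = Add(15, Add(Mul(11, I, Pow(87, Rational(1, 2))), Mul(-1, 920))) = Add(15, Add(Mul(11, I, Pow(87, Rational(1, 2))), -920)) = Add(15, Add(-920, Mul(11, I, Pow(87, Rational(1, 2))))) = Add(-905, Mul(11, I, Pow(87, Rational(1, 2))))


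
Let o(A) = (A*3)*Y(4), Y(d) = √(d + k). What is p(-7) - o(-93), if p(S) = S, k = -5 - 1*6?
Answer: -7 + 279*I*√7 ≈ -7.0 + 738.17*I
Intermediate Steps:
k = -11 (k = -5 - 6 = -11)
Y(d) = √(-11 + d) (Y(d) = √(d - 11) = √(-11 + d))
o(A) = 3*I*A*√7 (o(A) = (A*3)*√(-11 + 4) = (3*A)*√(-7) = (3*A)*(I*√7) = 3*I*A*√7)
p(-7) - o(-93) = -7 - 3*I*(-93)*√7 = -7 - (-279)*I*√7 = -7 + 279*I*√7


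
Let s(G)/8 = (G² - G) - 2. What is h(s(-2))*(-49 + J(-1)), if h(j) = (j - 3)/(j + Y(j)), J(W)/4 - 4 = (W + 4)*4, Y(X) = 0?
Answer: 435/32 ≈ 13.594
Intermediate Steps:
s(G) = -16 - 8*G + 8*G² (s(G) = 8*((G² - G) - 2) = 8*(-2 + G² - G) = -16 - 8*G + 8*G²)
J(W) = 80 + 16*W (J(W) = 16 + 4*((W + 4)*4) = 16 + 4*((4 + W)*4) = 16 + 4*(16 + 4*W) = 16 + (64 + 16*W) = 80 + 16*W)
h(j) = (-3 + j)/j (h(j) = (j - 3)/(j + 0) = (-3 + j)/j)
h(s(-2))*(-49 + J(-1)) = ((-3 + (-16 - 8*(-2) + 8*(-2)²))/(-16 - 8*(-2) + 8*(-2)²))*(-49 + (80 + 16*(-1))) = ((-3 + (-16 + 16 + 8*4))/(-16 + 16 + 8*4))*(-49 + (80 - 16)) = ((-3 + (-16 + 16 + 32))/(-16 + 16 + 32))*(-49 + 64) = ((-3 + 32)/32)*15 = ((1/32)*29)*15 = (29/32)*15 = 435/32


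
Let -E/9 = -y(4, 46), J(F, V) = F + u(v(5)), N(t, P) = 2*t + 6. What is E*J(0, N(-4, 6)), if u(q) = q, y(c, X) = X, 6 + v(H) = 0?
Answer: -2484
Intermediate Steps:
v(H) = -6 (v(H) = -6 + 0 = -6)
N(t, P) = 6 + 2*t
J(F, V) = -6 + F (J(F, V) = F - 6 = -6 + F)
E = 414 (E = -(-9)*46 = -9*(-46) = 414)
E*J(0, N(-4, 6)) = 414*(-6 + 0) = 414*(-6) = -2484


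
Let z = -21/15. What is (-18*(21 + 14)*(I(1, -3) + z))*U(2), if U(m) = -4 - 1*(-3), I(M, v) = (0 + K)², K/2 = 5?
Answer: 62118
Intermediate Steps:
K = 10 (K = 2*5 = 10)
I(M, v) = 100 (I(M, v) = (0 + 10)² = 10² = 100)
z = -7/5 (z = -21*1/15 = -7/5 ≈ -1.4000)
U(m) = -1 (U(m) = -4 + 3 = -1)
(-18*(21 + 14)*(I(1, -3) + z))*U(2) = -18*(21 + 14)*(100 - 7/5)*(-1) = -630*493/5*(-1) = -18*3451*(-1) = -62118*(-1) = 62118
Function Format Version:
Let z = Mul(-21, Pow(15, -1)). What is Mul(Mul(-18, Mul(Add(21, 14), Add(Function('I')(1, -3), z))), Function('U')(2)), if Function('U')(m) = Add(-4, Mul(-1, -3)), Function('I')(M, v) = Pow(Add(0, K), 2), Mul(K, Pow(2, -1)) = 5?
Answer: 62118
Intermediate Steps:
K = 10 (K = Mul(2, 5) = 10)
Function('I')(M, v) = 100 (Function('I')(M, v) = Pow(Add(0, 10), 2) = Pow(10, 2) = 100)
z = Rational(-7, 5) (z = Mul(-21, Rational(1, 15)) = Rational(-7, 5) ≈ -1.4000)
Function('U')(m) = -1 (Function('U')(m) = Add(-4, 3) = -1)
Mul(Mul(-18, Mul(Add(21, 14), Add(Function('I')(1, -3), z))), Function('U')(2)) = Mul(Mul(-18, Mul(Add(21, 14), Add(100, Rational(-7, 5)))), -1) = Mul(Mul(-18, Mul(35, Rational(493, 5))), -1) = Mul(Mul(-18, 3451), -1) = Mul(-62118, -1) = 62118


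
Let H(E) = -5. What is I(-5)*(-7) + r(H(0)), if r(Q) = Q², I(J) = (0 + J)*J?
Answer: -150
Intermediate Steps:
I(J) = J² (I(J) = J*J = J²)
I(-5)*(-7) + r(H(0)) = (-5)²*(-7) + (-5)² = 25*(-7) + 25 = -175 + 25 = -150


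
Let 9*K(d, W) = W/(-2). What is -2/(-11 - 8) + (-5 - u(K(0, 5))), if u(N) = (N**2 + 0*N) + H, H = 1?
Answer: -36763/6156 ≈ -5.9719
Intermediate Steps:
K(d, W) = -W/18 (K(d, W) = (W/(-2))/9 = (W*(-1/2))/9 = (-W/2)/9 = -W/18)
u(N) = 1 + N**2 (u(N) = (N**2 + 0*N) + 1 = (N**2 + 0) + 1 = N**2 + 1 = 1 + N**2)
-2/(-11 - 8) + (-5 - u(K(0, 5))) = -2/(-11 - 8) + (-5 - (1 + (-1/18*5)**2)) = -2/(-19) + (-5 - (1 + (-5/18)**2)) = -1/19*(-2) + (-5 - (1 + 25/324)) = 2/19 + (-5 - 1*349/324) = 2/19 + (-5 - 349/324) = 2/19 - 1969/324 = -36763/6156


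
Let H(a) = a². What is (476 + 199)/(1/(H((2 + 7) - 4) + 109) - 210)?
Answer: -90450/28139 ≈ -3.2144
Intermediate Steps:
(476 + 199)/(1/(H((2 + 7) - 4) + 109) - 210) = (476 + 199)/(1/(((2 + 7) - 4)² + 109) - 210) = 675/(1/((9 - 4)² + 109) - 210) = 675/(1/(5² + 109) - 210) = 675/(1/(25 + 109) - 210) = 675/(1/134 - 210) = 675/(-28139/134) = 675*(-134/28139) = -90450/28139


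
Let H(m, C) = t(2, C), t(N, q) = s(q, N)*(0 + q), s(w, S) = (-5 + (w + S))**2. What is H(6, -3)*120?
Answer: -12960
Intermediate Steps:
s(w, S) = (-5 + S + w)**2 (s(w, S) = (-5 + (S + w))**2 = (-5 + S + w)**2)
t(N, q) = q*(-5 + N + q)**2 (t(N, q) = (-5 + N + q)**2*(0 + q) = (-5 + N + q)**2*q = q*(-5 + N + q)**2)
H(m, C) = C*(-3 + C)**2 (H(m, C) = C*(-5 + 2 + C)**2 = C*(-3 + C)**2)
H(6, -3)*120 = -3*(-3 - 3)**2*120 = -3*(-6)**2*120 = -3*36*120 = -108*120 = -12960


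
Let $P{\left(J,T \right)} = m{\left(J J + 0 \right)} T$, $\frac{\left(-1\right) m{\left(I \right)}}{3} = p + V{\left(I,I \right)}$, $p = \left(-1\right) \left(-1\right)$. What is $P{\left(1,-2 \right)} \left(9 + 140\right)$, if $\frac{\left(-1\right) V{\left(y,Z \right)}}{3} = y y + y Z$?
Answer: $-4470$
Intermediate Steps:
$V{\left(y,Z \right)} = - 3 y^{2} - 3 Z y$ ($V{\left(y,Z \right)} = - 3 \left(y y + y Z\right) = - 3 \left(y^{2} + Z y\right) = - 3 y^{2} - 3 Z y$)
$p = 1$
$m{\left(I \right)} = -3 + 18 I^{2}$ ($m{\left(I \right)} = - 3 \left(1 - 3 I \left(I + I\right)\right) = - 3 \left(1 - 3 I 2 I\right) = - 3 \left(1 - 6 I^{2}\right) = -3 + 18 I^{2}$)
$P{\left(J,T \right)} = T \left(-3 + 18 J^{4}\right)$ ($P{\left(J,T \right)} = \left(-3 + 18 \left(J J + 0\right)^{2}\right) T = \left(-3 + 18 \left(J^{2} + 0\right)^{2}\right) T = \left(-3 + 18 \left(J^{2}\right)^{2}\right) T = \left(-3 + 18 J^{4}\right) T = T \left(-3 + 18 J^{4}\right)$)
$P{\left(1,-2 \right)} \left(9 + 140\right) = 3 \left(-2\right) \left(-1 + 6 \cdot 1^{4}\right) \left(9 + 140\right) = 3 \left(-2\right) \left(-1 + 6 \cdot 1\right) 149 = 3 \left(-2\right) \left(-1 + 6\right) 149 = 3 \left(-2\right) 5 \cdot 149 = \left(-30\right) 149 = -4470$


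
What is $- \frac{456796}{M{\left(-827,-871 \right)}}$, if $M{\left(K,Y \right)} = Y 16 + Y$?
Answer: $\frac{456796}{14807} \approx 30.85$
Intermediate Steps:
$M{\left(K,Y \right)} = 17 Y$ ($M{\left(K,Y \right)} = 16 Y + Y = 17 Y$)
$- \frac{456796}{M{\left(-827,-871 \right)}} = - \frac{456796}{17 \left(-871\right)} = - \frac{456796}{-14807} = \left(-456796\right) \left(- \frac{1}{14807}\right) = \frac{456796}{14807}$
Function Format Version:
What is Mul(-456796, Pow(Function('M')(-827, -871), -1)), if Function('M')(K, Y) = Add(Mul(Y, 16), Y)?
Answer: Rational(456796, 14807) ≈ 30.850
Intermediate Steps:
Function('M')(K, Y) = Mul(17, Y) (Function('M')(K, Y) = Add(Mul(16, Y), Y) = Mul(17, Y))
Mul(-456796, Pow(Function('M')(-827, -871), -1)) = Mul(-456796, Pow(Mul(17, -871), -1)) = Mul(-456796, Pow(-14807, -1)) = Mul(-456796, Rational(-1, 14807)) = Rational(456796, 14807)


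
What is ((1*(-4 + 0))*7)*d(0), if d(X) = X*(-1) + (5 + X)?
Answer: -140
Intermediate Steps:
d(X) = 5 (d(X) = -X + (5 + X) = 5)
((1*(-4 + 0))*7)*d(0) = ((1*(-4 + 0))*7)*5 = ((1*(-4))*7)*5 = -4*7*5 = -28*5 = -140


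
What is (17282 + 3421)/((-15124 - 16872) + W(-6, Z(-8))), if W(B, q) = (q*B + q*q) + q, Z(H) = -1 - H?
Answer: -20703/31982 ≈ -0.64733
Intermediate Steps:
W(B, q) = q + q**2 + B*q (W(B, q) = (B*q + q**2) + q = (q**2 + B*q) + q = q + q**2 + B*q)
(17282 + 3421)/((-15124 - 16872) + W(-6, Z(-8))) = (17282 + 3421)/((-15124 - 16872) + (-1 - 1*(-8))*(1 - 6 + (-1 - 1*(-8)))) = 20703/(-31996 + (-1 + 8)*(1 - 6 + (-1 + 8))) = 20703/(-31996 + 7*(1 - 6 + 7)) = 20703/(-31996 + 7*2) = 20703/(-31996 + 14) = 20703/(-31982) = 20703*(-1/31982) = -20703/31982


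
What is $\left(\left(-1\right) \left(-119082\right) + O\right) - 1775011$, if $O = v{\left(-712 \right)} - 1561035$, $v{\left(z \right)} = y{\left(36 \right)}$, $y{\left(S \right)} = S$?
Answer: $-3216928$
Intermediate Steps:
$v{\left(z \right)} = 36$
$O = -1560999$ ($O = 36 - 1561035 = -1560999$)
$\left(\left(-1\right) \left(-119082\right) + O\right) - 1775011 = \left(\left(-1\right) \left(-119082\right) - 1560999\right) - 1775011 = \left(119082 - 1560999\right) - 1775011 = -1441917 - 1775011 = -3216928$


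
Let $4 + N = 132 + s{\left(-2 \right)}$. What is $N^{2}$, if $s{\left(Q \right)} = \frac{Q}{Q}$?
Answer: $16641$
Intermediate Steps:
$s{\left(Q \right)} = 1$
$N = 129$ ($N = -4 + \left(132 + 1\right) = -4 + 133 = 129$)
$N^{2} = 129^{2} = 16641$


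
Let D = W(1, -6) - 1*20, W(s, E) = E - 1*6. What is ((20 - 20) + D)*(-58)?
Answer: 1856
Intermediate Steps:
W(s, E) = -6 + E (W(s, E) = E - 6 = -6 + E)
D = -32 (D = (-6 - 6) - 1*20 = -12 - 20 = -32)
((20 - 20) + D)*(-58) = ((20 - 20) - 32)*(-58) = (0 - 32)*(-58) = -32*(-58) = 1856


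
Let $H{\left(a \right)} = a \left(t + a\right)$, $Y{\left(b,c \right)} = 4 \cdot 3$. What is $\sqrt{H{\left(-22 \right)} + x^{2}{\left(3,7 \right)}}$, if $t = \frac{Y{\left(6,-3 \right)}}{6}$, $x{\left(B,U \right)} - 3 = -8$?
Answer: $\sqrt{465} \approx 21.564$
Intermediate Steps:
$x{\left(B,U \right)} = -5$ ($x{\left(B,U \right)} = 3 - 8 = -5$)
$Y{\left(b,c \right)} = 12$
$t = 2$ ($t = \frac{12}{6} = 12 \cdot \frac{1}{6} = 2$)
$H{\left(a \right)} = a \left(2 + a\right)$
$\sqrt{H{\left(-22 \right)} + x^{2}{\left(3,7 \right)}} = \sqrt{- 22 \left(2 - 22\right) + \left(-5\right)^{2}} = \sqrt{\left(-22\right) \left(-20\right) + 25} = \sqrt{440 + 25} = \sqrt{465}$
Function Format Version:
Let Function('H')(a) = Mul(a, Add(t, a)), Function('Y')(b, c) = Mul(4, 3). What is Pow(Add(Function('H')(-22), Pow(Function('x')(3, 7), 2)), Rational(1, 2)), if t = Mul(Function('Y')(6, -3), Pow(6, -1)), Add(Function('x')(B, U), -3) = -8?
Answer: Pow(465, Rational(1, 2)) ≈ 21.564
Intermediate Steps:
Function('x')(B, U) = -5 (Function('x')(B, U) = Add(3, -8) = -5)
Function('Y')(b, c) = 12
t = 2 (t = Mul(12, Pow(6, -1)) = Mul(12, Rational(1, 6)) = 2)
Function('H')(a) = Mul(a, Add(2, a))
Pow(Add(Function('H')(-22), Pow(Function('x')(3, 7), 2)), Rational(1, 2)) = Pow(Add(Mul(-22, Add(2, -22)), Pow(-5, 2)), Rational(1, 2)) = Pow(Add(Mul(-22, -20), 25), Rational(1, 2)) = Pow(Add(440, 25), Rational(1, 2)) = Pow(465, Rational(1, 2))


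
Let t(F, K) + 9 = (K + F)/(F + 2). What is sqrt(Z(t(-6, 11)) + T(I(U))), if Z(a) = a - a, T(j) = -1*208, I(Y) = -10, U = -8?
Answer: 4*I*sqrt(13) ≈ 14.422*I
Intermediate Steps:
t(F, K) = -9 + (F + K)/(2 + F) (t(F, K) = -9 + (K + F)/(F + 2) = -9 + (F + K)/(2 + F))
T(j) = -208
Z(a) = 0
sqrt(Z(t(-6, 11)) + T(I(U))) = sqrt(0 - 208) = sqrt(-208) = 4*I*sqrt(13)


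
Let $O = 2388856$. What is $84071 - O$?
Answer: $-2304785$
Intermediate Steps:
$84071 - O = 84071 - 2388856 = -2304785$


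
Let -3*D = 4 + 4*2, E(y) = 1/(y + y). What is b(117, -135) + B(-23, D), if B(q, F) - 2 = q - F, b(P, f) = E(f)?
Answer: -4591/270 ≈ -17.004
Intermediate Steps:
E(y) = 1/(2*y)
b(P, f) = 1/(2*f)
D = -4 (D = -(4 + 4*2)/3 = -(4 + 8)/3 = -⅓*12 = -4)
B(q, F) = 2 + q - F (B(q, F) = 2 + (q - F) = 2 + q - F)
b(117, -135) + B(-23, D) = (½)/(-135) + (2 - 23 - 1*(-4)) = (½)*(-1/135) + (2 - 23 + 4) = -1/270 - 17 = -4591/270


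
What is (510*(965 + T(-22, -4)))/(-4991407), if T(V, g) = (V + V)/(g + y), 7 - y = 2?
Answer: -469710/4991407 ≈ -0.094104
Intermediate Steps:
y = 5 (y = 7 - 1*2 = 7 - 2 = 5)
T(V, g) = 2*V/(5 + g) (T(V, g) = (V + V)/(g + 5) = (2*V)/(5 + g) = 2*V/(5 + g))
(510*(965 + T(-22, -4)))/(-4991407) = (510*(965 + 2*(-22)/(5 - 4)))/(-4991407) = (510*(965 + 2*(-22)/1))*(-1/4991407) = (510*(965 + 2*(-22)*1))*(-1/4991407) = (510*(965 - 44))*(-1/4991407) = (510*921)*(-1/4991407) = 469710*(-1/4991407) = -469710/4991407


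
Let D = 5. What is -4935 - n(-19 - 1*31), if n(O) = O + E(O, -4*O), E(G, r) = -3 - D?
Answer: -4877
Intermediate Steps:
E(G, r) = -8 (E(G, r) = -3 - 1*5 = -3 - 5 = -8)
n(O) = -8 + O (n(O) = O - 8 = -8 + O)
-4935 - n(-19 - 1*31) = -4935 - (-8 + (-19 - 1*31)) = -4935 - (-8 + (-19 - 31)) = -4935 - (-8 - 50) = -4935 - 1*(-58) = -4935 + 58 = -4877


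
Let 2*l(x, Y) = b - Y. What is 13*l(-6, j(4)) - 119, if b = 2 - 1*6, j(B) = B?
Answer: -171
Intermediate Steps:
b = -4 (b = 2 - 6 = -4)
l(x, Y) = -2 - Y/2 (l(x, Y) = (-4 - Y)/2 = -2 - Y/2)
13*l(-6, j(4)) - 119 = 13*(-2 - ½*4) - 119 = 13*(-2 - 2) - 119 = 13*(-4) - 119 = -52 - 119 = -171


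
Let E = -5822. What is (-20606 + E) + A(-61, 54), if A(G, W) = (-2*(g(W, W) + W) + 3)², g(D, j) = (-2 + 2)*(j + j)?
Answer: -15403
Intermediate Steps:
g(D, j) = 0 (g(D, j) = 0*(2*j) = 0)
A(G, W) = (3 - 2*W)² (A(G, W) = (-2*(0 + W) + 3)² = (-2*W + 3)² = (3 - 2*W)²)
(-20606 + E) + A(-61, 54) = (-20606 - 5822) + (-3 + 2*54)² = -26428 + (-3 + 108)² = -26428 + 105² = -26428 + 11025 = -15403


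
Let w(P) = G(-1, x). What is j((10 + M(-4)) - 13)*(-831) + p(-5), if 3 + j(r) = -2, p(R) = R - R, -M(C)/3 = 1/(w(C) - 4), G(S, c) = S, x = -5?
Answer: 4155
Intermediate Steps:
w(P) = -1
M(C) = 3/5 (M(C) = -3/(-1 - 4) = -3/(-5) = -3*(-1/5) = 3/5)
p(R) = 0
j(r) = -5 (j(r) = -3 - 2 = -5)
j((10 + M(-4)) - 13)*(-831) + p(-5) = -5*(-831) + 0 = 4155 + 0 = 4155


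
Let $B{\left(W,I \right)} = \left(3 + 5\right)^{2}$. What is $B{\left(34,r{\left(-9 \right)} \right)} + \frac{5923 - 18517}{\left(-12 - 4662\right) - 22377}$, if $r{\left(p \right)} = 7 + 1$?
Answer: $\frac{581286}{9017} \approx 64.466$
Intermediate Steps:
$r{\left(p \right)} = 8$
$B{\left(W,I \right)} = 64$ ($B{\left(W,I \right)} = 8^{2} = 64$)
$B{\left(34,r{\left(-9 \right)} \right)} + \frac{5923 - 18517}{\left(-12 - 4662\right) - 22377} = 64 + \frac{5923 - 18517}{\left(-12 - 4662\right) - 22377} = 64 - \frac{12594}{\left(-12 - 4662\right) - 22377} = 64 - \frac{12594}{-4674 - 22377} = 64 - \frac{12594}{-27051} = 64 - - \frac{4198}{9017} = 64 + \frac{4198}{9017} = \frac{581286}{9017}$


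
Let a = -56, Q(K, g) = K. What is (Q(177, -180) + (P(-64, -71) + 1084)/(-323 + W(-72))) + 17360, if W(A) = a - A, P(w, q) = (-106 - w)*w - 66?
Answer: 5380153/307 ≈ 17525.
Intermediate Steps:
P(w, q) = -66 + w*(-106 - w) (P(w, q) = w*(-106 - w) - 66 = -66 + w*(-106 - w))
W(A) = -56 - A
(Q(177, -180) + (P(-64, -71) + 1084)/(-323 + W(-72))) + 17360 = (177 + ((-66 - 1*(-64)² - 106*(-64)) + 1084)/(-323 + (-56 - 1*(-72)))) + 17360 = (177 + ((-66 - 1*4096 + 6784) + 1084)/(-323 + (-56 + 72))) + 17360 = (177 + ((-66 - 4096 + 6784) + 1084)/(-323 + 16)) + 17360 = (177 + (2622 + 1084)/(-307)) + 17360 = (177 + 3706*(-1/307)) + 17360 = (177 - 3706/307) + 17360 = 50633/307 + 17360 = 5380153/307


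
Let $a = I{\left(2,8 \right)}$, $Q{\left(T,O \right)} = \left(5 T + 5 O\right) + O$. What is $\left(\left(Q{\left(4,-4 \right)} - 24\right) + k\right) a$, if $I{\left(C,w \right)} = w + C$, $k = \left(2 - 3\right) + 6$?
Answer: $-230$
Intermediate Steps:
$k = 5$ ($k = -1 + 6 = 5$)
$Q{\left(T,O \right)} = 5 T + 6 O$ ($Q{\left(T,O \right)} = \left(5 O + 5 T\right) + O = 5 T + 6 O$)
$I{\left(C,w \right)} = C + w$
$a = 10$ ($a = 2 + 8 = 10$)
$\left(\left(Q{\left(4,-4 \right)} - 24\right) + k\right) a = \left(\left(\left(5 \cdot 4 + 6 \left(-4\right)\right) - 24\right) + 5\right) 10 = \left(\left(\left(20 - 24\right) - 24\right) + 5\right) 10 = \left(\left(-4 - 24\right) + 5\right) 10 = \left(-28 + 5\right) 10 = \left(-23\right) 10 = -230$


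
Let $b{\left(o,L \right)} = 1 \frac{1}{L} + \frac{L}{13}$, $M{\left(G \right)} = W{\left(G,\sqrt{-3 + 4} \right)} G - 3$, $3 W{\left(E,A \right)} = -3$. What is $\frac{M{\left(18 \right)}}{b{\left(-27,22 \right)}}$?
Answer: $- \frac{858}{71} \approx -12.085$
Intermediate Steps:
$W{\left(E,A \right)} = -1$ ($W{\left(E,A \right)} = \frac{1}{3} \left(-3\right) = -1$)
$M{\left(G \right)} = -3 - G$ ($M{\left(G \right)} = - G - 3 = -3 - G$)
$b{\left(o,L \right)} = \frac{1}{L} + \frac{L}{13}$ ($b{\left(o,L \right)} = \frac{1}{L} + L \frac{1}{13} = \frac{1}{L} + \frac{L}{13}$)
$\frac{M{\left(18 \right)}}{b{\left(-27,22 \right)}} = \frac{-3 - 18}{\frac{1}{22} + \frac{1}{13} \cdot 22} = \frac{-3 - 18}{\frac{1}{22} + \frac{22}{13}} = - \frac{21}{\frac{497}{286}} = \left(-21\right) \frac{286}{497} = - \frac{858}{71}$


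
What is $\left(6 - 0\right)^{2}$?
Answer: $36$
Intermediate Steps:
$\left(6 - 0\right)^{2} = \left(6 + 0\right)^{2} = 6^{2} = 36$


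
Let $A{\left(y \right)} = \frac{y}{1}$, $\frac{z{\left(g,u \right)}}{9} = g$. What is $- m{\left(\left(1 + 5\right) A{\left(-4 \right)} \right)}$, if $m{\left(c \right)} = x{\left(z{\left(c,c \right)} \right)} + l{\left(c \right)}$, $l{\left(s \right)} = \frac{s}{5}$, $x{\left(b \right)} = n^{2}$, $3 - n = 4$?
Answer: $\frac{19}{5} \approx 3.8$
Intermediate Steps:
$n = -1$ ($n = 3 - 4 = -1$)
$z{\left(g,u \right)} = 9 g$
$A{\left(y \right)} = y$ ($A{\left(y \right)} = y 1 = y$)
$x{\left(b \right)} = 1$ ($x{\left(b \right)} = \left(-1\right)^{2} = 1$)
$l{\left(s \right)} = \frac{s}{5}$ ($l{\left(s \right)} = s \frac{1}{5} = \frac{s}{5}$)
$m{\left(c \right)} = 1 + \frac{c}{5}$
$- m{\left(\left(1 + 5\right) A{\left(-4 \right)} \right)} = - (1 + \frac{\left(1 + 5\right) \left(-4\right)}{5}) = - (1 + \frac{6 \left(-4\right)}{5}) = - (1 + \frac{1}{5} \left(-24\right)) = - (1 - \frac{24}{5}) = \left(-1\right) \left(- \frac{19}{5}\right) = \frac{19}{5}$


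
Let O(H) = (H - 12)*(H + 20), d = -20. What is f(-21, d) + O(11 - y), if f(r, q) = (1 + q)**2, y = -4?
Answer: 466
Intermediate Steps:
O(H) = (-12 + H)*(20 + H)
f(-21, d) + O(11 - y) = (1 - 20)**2 + (-240 + (11 - 1*(-4))**2 + 8*(11 - 1*(-4))) = (-19)**2 + (-240 + (11 + 4)**2 + 8*(11 + 4)) = 361 + (-240 + 15**2 + 8*15) = 361 + (-240 + 225 + 120) = 361 + 105 = 466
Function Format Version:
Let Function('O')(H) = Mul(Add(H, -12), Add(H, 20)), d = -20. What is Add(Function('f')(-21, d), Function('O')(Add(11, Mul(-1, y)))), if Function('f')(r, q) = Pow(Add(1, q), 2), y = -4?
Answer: 466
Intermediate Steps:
Function('O')(H) = Mul(Add(-12, H), Add(20, H))
Add(Function('f')(-21, d), Function('O')(Add(11, Mul(-1, y)))) = Add(Pow(Add(1, -20), 2), Add(-240, Pow(Add(11, Mul(-1, -4)), 2), Mul(8, Add(11, Mul(-1, -4))))) = Add(Pow(-19, 2), Add(-240, Pow(Add(11, 4), 2), Mul(8, Add(11, 4)))) = Add(361, Add(-240, Pow(15, 2), Mul(8, 15))) = Add(361, Add(-240, 225, 120)) = Add(361, 105) = 466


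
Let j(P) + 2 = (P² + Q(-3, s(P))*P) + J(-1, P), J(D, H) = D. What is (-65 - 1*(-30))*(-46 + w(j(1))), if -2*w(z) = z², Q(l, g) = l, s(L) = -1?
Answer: 4095/2 ≈ 2047.5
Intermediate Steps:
j(P) = -3 + P² - 3*P (j(P) = -2 + ((P² - 3*P) - 1) = -2 + (-1 + P² - 3*P) = -3 + P² - 3*P)
w(z) = -z²/2
(-65 - 1*(-30))*(-46 + w(j(1))) = (-65 - 1*(-30))*(-46 - (-3 + 1² - 3*1)²/2) = (-65 + 30)*(-46 - (-3 + 1 - 3)²/2) = -35*(-46 - ½*(-5)²) = -35*(-46 - ½*25) = -35*(-46 - 25/2) = -35*(-117/2) = 4095/2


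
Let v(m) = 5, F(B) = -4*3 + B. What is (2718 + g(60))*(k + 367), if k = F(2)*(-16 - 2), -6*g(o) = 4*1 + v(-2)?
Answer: 2971851/2 ≈ 1.4859e+6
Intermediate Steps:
F(B) = -12 + B
g(o) = -3/2 (g(o) = -(4*1 + 5)/6 = -(4 + 5)/6 = -⅙*9 = -3/2)
k = 180 (k = (-12 + 2)*(-16 - 2) = -10*(-18) = 180)
(2718 + g(60))*(k + 367) = (2718 - 3/2)*(180 + 367) = (5433/2)*547 = 2971851/2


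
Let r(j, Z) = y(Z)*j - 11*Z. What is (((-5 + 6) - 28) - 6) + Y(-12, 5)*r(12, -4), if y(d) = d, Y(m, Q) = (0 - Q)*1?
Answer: -13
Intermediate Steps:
Y(m, Q) = -Q (Y(m, Q) = -Q*1 = -Q)
r(j, Z) = -11*Z + Z*j (r(j, Z) = Z*j - 11*Z = -11*Z + Z*j)
(((-5 + 6) - 28) - 6) + Y(-12, 5)*r(12, -4) = (((-5 + 6) - 28) - 6) + (-1*5)*(-4*(-11 + 12)) = ((1 - 28) - 6) - (-20) = (-27 - 6) - 5*(-4) = -33 + 20 = -13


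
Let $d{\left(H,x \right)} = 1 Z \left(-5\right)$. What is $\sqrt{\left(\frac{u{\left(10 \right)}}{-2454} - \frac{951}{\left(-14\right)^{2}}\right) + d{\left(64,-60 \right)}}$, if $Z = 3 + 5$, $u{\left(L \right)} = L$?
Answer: $\frac{i \sqrt{13236307899}}{17178} \approx 6.6975 i$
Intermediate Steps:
$Z = 8$
$d{\left(H,x \right)} = -40$ ($d{\left(H,x \right)} = 1 \cdot 8 \left(-5\right) = 8 \left(-5\right) = -40$)
$\sqrt{\left(\frac{u{\left(10 \right)}}{-2454} - \frac{951}{\left(-14\right)^{2}}\right) + d{\left(64,-60 \right)}} = \sqrt{\left(\frac{10}{-2454} - \frac{951}{\left(-14\right)^{2}}\right) - 40} = \sqrt{\left(10 \left(- \frac{1}{2454}\right) - \frac{951}{196}\right) - 40} = \sqrt{\left(- \frac{5}{1227} - \frac{951}{196}\right) - 40} = \sqrt{- \frac{1167857}{240492} - 40} = \sqrt{- \frac{10787537}{240492}} = \frac{i \sqrt{13236307899}}{17178}$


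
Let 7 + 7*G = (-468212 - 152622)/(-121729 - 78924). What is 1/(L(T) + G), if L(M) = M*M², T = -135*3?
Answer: -1404571/93305827885112 ≈ -1.5053e-8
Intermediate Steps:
T = -405
G = -783737/1404571 (G = -1 + ((-468212 - 152622)/(-121729 - 78924))/7 = -1 + (-620834/(-200653))/7 = -1 + (-620834*(-1/200653))/7 = -1 + (⅐)*(620834/200653) = -1 + 620834/1404571 = -783737/1404571 ≈ -0.55799)
L(M) = M³
1/(L(T) + G) = 1/((-405)³ - 783737/1404571) = 1/(-66430125 - 783737/1404571) = 1/(-93305827885112/1404571) = -1404571/93305827885112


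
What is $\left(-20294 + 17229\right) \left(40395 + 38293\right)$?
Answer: $-241178720$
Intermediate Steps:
$\left(-20294 + 17229\right) \left(40395 + 38293\right) = \left(-3065\right) 78688 = -241178720$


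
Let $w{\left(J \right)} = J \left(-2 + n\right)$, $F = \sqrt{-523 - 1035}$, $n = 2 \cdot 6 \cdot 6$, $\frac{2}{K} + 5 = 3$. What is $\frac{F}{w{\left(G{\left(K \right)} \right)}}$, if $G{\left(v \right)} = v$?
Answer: $- \frac{i \sqrt{1558}}{70} \approx - 0.56388 i$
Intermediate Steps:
$K = -1$ ($K = \frac{2}{-5 + 3} = \frac{2}{-2} = 2 \left(- \frac{1}{2}\right) = -1$)
$n = 72$ ($n = 12 \cdot 6 = 72$)
$F = i \sqrt{1558}$ ($F = \sqrt{-1558} = i \sqrt{1558} \approx 39.471 i$)
$w{\left(J \right)} = 70 J$ ($w{\left(J \right)} = J \left(-2 + 72\right) = J 70 = 70 J$)
$\frac{F}{w{\left(G{\left(K \right)} \right)}} = \frac{i \sqrt{1558}}{70 \left(-1\right)} = \frac{i \sqrt{1558}}{-70} = i \sqrt{1558} \left(- \frac{1}{70}\right) = - \frac{i \sqrt{1558}}{70}$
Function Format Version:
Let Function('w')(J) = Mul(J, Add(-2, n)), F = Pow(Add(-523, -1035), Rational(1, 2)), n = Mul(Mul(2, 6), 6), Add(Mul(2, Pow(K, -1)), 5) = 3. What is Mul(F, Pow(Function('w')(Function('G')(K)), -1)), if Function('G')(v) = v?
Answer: Mul(Rational(-1, 70), I, Pow(1558, Rational(1, 2))) ≈ Mul(-0.56388, I)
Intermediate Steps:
K = -1 (K = Mul(2, Pow(Add(-5, 3), -1)) = Mul(2, Pow(-2, -1)) = Mul(2, Rational(-1, 2)) = -1)
n = 72 (n = Mul(12, 6) = 72)
F = Mul(I, Pow(1558, Rational(1, 2))) (F = Pow(-1558, Rational(1, 2)) = Mul(I, Pow(1558, Rational(1, 2))) ≈ Mul(39.471, I))
Function('w')(J) = Mul(70, J) (Function('w')(J) = Mul(J, Add(-2, 72)) = Mul(J, 70) = Mul(70, J))
Mul(F, Pow(Function('w')(Function('G')(K)), -1)) = Mul(Mul(I, Pow(1558, Rational(1, 2))), Pow(Mul(70, -1), -1)) = Mul(Mul(I, Pow(1558, Rational(1, 2))), Pow(-70, -1)) = Mul(Mul(I, Pow(1558, Rational(1, 2))), Rational(-1, 70)) = Mul(Rational(-1, 70), I, Pow(1558, Rational(1, 2)))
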